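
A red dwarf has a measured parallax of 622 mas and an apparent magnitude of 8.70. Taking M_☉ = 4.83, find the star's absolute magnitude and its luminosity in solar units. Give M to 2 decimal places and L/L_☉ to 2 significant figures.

M ≈ 12.67; L/L_☉ ≈ 7.3×10^-4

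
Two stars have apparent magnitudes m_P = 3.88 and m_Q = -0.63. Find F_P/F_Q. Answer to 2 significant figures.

Δm = 3.88 − (-0.63) = 4.51
Flux ratio = 10^(−0.4 Δm) = 10^(−0.4 × 4.51) = 10^-1.804 = 0.01570

F_P/F_Q ≈ 0.016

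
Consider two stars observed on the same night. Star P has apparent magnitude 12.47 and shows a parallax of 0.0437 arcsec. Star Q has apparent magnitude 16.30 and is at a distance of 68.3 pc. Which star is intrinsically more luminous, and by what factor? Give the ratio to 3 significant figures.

Star P: d = 1/p = 1/0.0437″ = 22.88 pc
Star P: M = m − 5 log₁₀ d + 5 = 12.47 − 5·1.3595 + 5 = 10.672
Star Q: M = m − 5 log₁₀ d + 5 = 16.30 − 5·1.8344 + 5 = 12.128
ΔM = M_P − M_Q = 10.672 − (12.128) = -1.455; smaller M is more luminous → Star P.
L ratio = 10^(0.4 |ΔM|) = 10^0.582 = 3.821

Star P is more luminous, by a factor of 3.82.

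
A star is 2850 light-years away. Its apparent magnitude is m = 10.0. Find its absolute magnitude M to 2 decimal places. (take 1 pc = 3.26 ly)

d = 2850 ly / 3.26 = 874.2 pc
5 log₁₀(d/10 pc) = 5 log₁₀(874.2) − 5 = 9.708
M = m − 5 log₁₀(d/10) = 10.0 − 9.708 = 0.292

M ≈ 0.29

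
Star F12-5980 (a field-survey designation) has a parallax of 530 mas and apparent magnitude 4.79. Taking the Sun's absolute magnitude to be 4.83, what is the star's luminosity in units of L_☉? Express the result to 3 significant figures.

L/L_☉ ≈ 0.0369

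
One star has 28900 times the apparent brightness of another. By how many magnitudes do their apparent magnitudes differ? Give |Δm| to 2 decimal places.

|Δm| ≈ 11.15

Pogson: Δm = −2.5 log₁₀(ratio) = −2.5 log₁₀(28900) = −2.5 × 4.4609 = -11.152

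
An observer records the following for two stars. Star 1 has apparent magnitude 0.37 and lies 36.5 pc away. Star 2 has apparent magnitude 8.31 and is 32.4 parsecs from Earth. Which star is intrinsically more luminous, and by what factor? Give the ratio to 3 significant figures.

Star 1 is more luminous, by a factor of 1900.

Star 1: M = m − 5 log₁₀ d + 5 = 0.37 − 5·1.5623 + 5 = -2.441
Star 2: M = m − 5 log₁₀ d + 5 = 8.31 − 5·1.5105 + 5 = 5.757
ΔM = M_1 − M_2 = -2.441 − (5.757) = -8.199; smaller M is more luminous → Star 1.
L ratio = 10^(0.4 |ΔM|) = 10^3.279 = 1903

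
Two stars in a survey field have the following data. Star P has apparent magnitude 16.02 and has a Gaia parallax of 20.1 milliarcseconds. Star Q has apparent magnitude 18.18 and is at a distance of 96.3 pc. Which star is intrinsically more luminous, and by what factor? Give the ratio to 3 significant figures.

Star P: p = 20.1 mas = 0.0201″ → d = 1/p = 49.75 pc
Star P: M = m − 5 log₁₀ d + 5 = 16.02 − 5·1.6968 + 5 = 12.536
Star Q: M = m − 5 log₁₀ d + 5 = 18.18 − 5·1.9836 + 5 = 13.262
ΔM = M_P − M_Q = 12.536 − (13.262) = -0.726; smaller M is more luminous → Star P.
L ratio = 10^(0.4 |ΔM|) = 10^0.290 = 1.951

Star P is more luminous, by a factor of 1.95.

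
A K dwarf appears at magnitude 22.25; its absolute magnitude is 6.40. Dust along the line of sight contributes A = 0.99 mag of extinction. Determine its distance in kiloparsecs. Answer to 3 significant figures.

m − M = 5 log₁₀(d/10 pc) + A  ⇒  22.25 − (6.40) − 0.99 = 5 log₁₀(d/10)
14.860 = 5 log₁₀(d/10)
log₁₀ d = (m − M − A)/5 + 1 = 3.9720
d = 10^3.9720 = 9376 pc
= 9.376 kpc

d ≈ 9.38 kpc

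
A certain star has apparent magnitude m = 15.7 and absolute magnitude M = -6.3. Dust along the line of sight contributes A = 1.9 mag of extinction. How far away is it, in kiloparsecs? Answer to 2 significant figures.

m − M = 5 log₁₀(d/10 pc) + A  ⇒  15.7 − (-6.3) − 1.9 = 5 log₁₀(d/10)
20.100 = 5 log₁₀(d/10)
log₁₀ d = (m − M − A)/5 + 1 = 5.0200
d = 10^5.0200 = 104700 pc
= 104.7 kpc

d ≈ 100 kpc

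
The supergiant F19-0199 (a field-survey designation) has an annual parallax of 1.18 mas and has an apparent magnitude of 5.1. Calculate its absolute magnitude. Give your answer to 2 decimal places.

M ≈ -4.54

p = 1.18 mas = 1.18×10^-3″ → d = 1/p = 847.5 pc
5 log₁₀(d/10 pc) = 5 log₁₀(847.5) − 5 = 9.641
M = m − 5 log₁₀(d/10) = 5.1 − 9.641 = -4.541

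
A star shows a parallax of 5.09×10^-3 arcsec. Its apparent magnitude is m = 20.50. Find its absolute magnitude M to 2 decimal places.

d = 1/p = 1/5.09×10^-3″ = 196.5 pc
5 log₁₀(d/10 pc) = 5 log₁₀(196.5) − 5 = 6.466
M = m − 5 log₁₀(d/10) = 20.50 − 6.466 = 14.034

M ≈ 14.03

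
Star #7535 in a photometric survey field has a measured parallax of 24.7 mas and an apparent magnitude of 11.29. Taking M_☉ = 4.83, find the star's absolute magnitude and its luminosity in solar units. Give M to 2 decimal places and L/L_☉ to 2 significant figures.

M ≈ 8.25; L/L_☉ ≈ 0.043

d = 1/p = 1000/24.7 mas = 40.49 pc
M = m − 5 log₁₀ d + 5 = 11.29 − 5·1.6073 + 5 = 8.253
M − M_☉ = 8.253 − 4.83 = 3.423
L/L_☉ = 10^(−0.4 × 3.423) = 0.04272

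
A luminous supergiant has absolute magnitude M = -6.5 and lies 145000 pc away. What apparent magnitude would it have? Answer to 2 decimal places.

m ≈ 14.31

m = M + 5 log₁₀ d − 5 = -6.5 + 5·5.1614 − 5 = 14.307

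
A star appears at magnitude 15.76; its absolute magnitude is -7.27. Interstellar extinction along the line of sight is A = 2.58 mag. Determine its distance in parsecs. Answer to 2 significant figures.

m − M = 5 log₁₀(d/10 pc) + A  ⇒  15.76 − (-7.27) − 2.58 = 5 log₁₀(d/10)
20.450 = 5 log₁₀(d/10)
log₁₀ d = (m − M − A)/5 + 1 = 5.0900
d = 10^5.0900 = 123000 pc

d ≈ 120000 pc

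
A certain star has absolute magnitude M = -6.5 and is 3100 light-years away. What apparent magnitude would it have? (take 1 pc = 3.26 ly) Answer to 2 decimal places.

d = 3100 ly / 3.26 = 950.9 pc
m = M + 5 log₁₀ d − 5 = -6.5 + 5·2.9781 − 5 = 3.391

m ≈ 3.39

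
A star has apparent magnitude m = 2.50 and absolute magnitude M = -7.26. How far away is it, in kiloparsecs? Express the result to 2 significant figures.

d ≈ 0.90 kpc

Distance modulus: m − M = 2.50 − (-7.26) = 9.760
m − M = 5 log₁₀ d − 5
log₁₀ d = (m − M)/5 + 1 = 2.9520
d = 10^2.9520 = 895.4 pc
= 0.8954 kpc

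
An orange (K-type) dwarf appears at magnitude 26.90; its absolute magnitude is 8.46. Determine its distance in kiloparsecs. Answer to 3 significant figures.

Distance modulus: m − M = 26.90 − (8.46) = 18.440
m − M = 5 log₁₀ d − 5
log₁₀ d = (m − M)/5 + 1 = 4.6880
d = 10^4.6880 = 48750 pc
= 48.75 kpc

d ≈ 48.8 kpc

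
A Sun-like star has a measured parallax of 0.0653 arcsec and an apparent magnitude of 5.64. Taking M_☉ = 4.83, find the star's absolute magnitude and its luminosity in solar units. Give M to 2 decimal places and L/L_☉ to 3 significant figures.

M ≈ 4.71; L/L_☉ ≈ 1.11

d = 1/p = 1/0.0653″ = 15.31 pc
M = m − 5 log₁₀ d + 5 = 5.64 − 5·1.1851 + 5 = 4.715
M − M_☉ = 4.715 − 4.83 = -0.115
L/L_☉ = 10^(−0.4 × -0.115) = 1.112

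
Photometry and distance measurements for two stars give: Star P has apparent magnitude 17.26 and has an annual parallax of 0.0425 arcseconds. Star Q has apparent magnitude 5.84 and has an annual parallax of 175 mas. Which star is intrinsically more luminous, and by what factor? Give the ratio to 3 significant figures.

Star Q is more luminous, by a factor of 2180.

Star P: d = 1/p = 1/0.0425″ = 23.53 pc
Star P: M = m − 5 log₁₀ d + 5 = 17.26 − 5·1.3716 + 5 = 15.402
Star Q: p = 175 mas = 0.175″ → d = 1/p = 5.714 pc
Star Q: M = m − 5 log₁₀ d + 5 = 5.84 − 5·0.7570 + 5 = 7.055
ΔM = M_P − M_Q = 15.402 − (7.055) = 8.347; smaller M is more luminous → Star Q.
L ratio = 10^(0.4 |ΔM|) = 10^3.339 = 2181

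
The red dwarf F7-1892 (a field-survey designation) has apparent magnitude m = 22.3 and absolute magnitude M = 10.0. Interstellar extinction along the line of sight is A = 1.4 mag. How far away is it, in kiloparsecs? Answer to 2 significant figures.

m − M = 5 log₁₀(d/10 pc) + A  ⇒  22.3 − (10.0) − 1.4 = 5 log₁₀(d/10)
10.900 = 5 log₁₀(d/10)
log₁₀ d = (m − M − A)/5 + 1 = 3.1800
d = 10^3.1800 = 1514 pc
= 1.514 kpc

d ≈ 1.5 kpc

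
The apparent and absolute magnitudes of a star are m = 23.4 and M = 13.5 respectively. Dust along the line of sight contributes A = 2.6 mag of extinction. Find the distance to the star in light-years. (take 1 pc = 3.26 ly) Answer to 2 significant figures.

d ≈ 940 ly

m − M = 5 log₁₀(d/10 pc) + A  ⇒  23.4 − (13.5) − 2.6 = 5 log₁₀(d/10)
7.300 = 5 log₁₀(d/10)
log₁₀ d = (m − M − A)/5 + 1 = 2.4600
d = 10^2.4600 = 288.4 pc
= 940.2 ly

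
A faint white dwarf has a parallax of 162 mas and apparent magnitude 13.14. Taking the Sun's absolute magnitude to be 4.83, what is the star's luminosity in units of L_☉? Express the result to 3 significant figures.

d = 1/p = 1000/162 mas = 6.173 pc
M = m − 5 log₁₀ d + 5 = 13.14 − 5·0.7905 + 5 = 14.188
M − M_☉ = 14.188 − 4.83 = 9.358
L/L_☉ = 10^(−0.4 × 9.358) = 1.807×10^-4

L/L_☉ ≈ 1.81×10^-4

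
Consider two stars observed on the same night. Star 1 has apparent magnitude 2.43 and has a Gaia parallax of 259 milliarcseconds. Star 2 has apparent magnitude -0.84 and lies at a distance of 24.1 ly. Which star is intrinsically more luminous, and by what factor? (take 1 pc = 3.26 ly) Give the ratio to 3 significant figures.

Star 2 is more luminous, by a factor of 74.5.

Star 1: p = 259 mas = 0.259″ → d = 1/p = 3.861 pc
Star 1: M = m − 5 log₁₀ d + 5 = 2.43 − 5·0.5867 + 5 = 4.496
Star 2: d = 24.1 ly / 3.26 = 7.393 pc
Star 2: M = m − 5 log₁₀ d + 5 = -0.84 − 5·0.8688 + 5 = -0.184
ΔM = M_1 − M_2 = 4.496 − (-0.184) = 4.680; smaller M is more luminous → Star 2.
L ratio = 10^(0.4 |ΔM|) = 10^1.872 = 74.51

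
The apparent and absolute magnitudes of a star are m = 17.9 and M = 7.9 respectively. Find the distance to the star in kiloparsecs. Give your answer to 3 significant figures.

Distance modulus: m − M = 17.9 − (7.9) = 10.000
m − M = 5 log₁₀ d − 5
log₁₀ d = (m − M)/5 + 1 = 3.0000
d = 10^3.0000 = 1000 pc
= 1.000 kpc

d ≈ 1.00 kpc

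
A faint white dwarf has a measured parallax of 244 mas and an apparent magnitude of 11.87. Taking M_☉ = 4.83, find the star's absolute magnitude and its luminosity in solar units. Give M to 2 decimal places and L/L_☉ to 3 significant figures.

d = 1/p = 1000/244 mas = 4.098 pc
M = m − 5 log₁₀ d + 5 = 11.87 − 5·0.6126 + 5 = 13.807
M − M_☉ = 13.807 − 4.83 = 8.977
L/L_☉ = 10^(−0.4 × 8.977) = 2.566×10^-4

M ≈ 13.81; L/L_☉ ≈ 2.57×10^-4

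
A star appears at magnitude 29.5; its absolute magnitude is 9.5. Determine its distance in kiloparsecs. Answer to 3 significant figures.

Distance modulus: m − M = 29.5 − (9.5) = 20.000
m − M = 5 log₁₀ d − 5
log₁₀ d = (m − M)/5 + 1 = 5.0000
d = 10^5.0000 = 100000 pc
= 100.0 kpc

d ≈ 100 kpc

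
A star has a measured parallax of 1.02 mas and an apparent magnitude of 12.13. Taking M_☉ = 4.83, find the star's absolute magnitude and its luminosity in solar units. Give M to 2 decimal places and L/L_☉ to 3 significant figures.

M ≈ 2.17; L/L_☉ ≈ 11.6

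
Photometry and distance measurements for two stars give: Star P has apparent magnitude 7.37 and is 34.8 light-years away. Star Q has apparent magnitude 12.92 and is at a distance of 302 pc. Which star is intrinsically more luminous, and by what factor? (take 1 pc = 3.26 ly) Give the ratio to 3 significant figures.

Star Q is more luminous, by a factor of 4.82.

Star P: d = 34.8 ly / 3.26 = 10.67 pc
Star P: M = m − 5 log₁₀ d + 5 = 7.37 − 5·1.0284 + 5 = 7.228
Star Q: M = m − 5 log₁₀ d + 5 = 12.92 − 5·2.4800 + 5 = 5.520
ΔM = M_P − M_Q = 7.228 − (5.520) = 1.708; smaller M is more luminous → Star Q.
L ratio = 10^(0.4 |ΔM|) = 10^0.683 = 4.823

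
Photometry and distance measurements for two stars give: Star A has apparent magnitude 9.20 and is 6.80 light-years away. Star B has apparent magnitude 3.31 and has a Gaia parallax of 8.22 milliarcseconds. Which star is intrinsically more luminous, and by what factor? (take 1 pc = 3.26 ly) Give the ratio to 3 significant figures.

Star A: d = 6.80 ly / 3.26 = 2.086 pc
Star A: M = m − 5 log₁₀ d + 5 = 9.20 − 5·0.3193 + 5 = 12.604
Star B: p = 8.22 mas = 8.22×10^-3″ → d = 1/p = 121.7 pc
Star B: M = m − 5 log₁₀ d + 5 = 3.31 − 5·2.0851 + 5 = -2.116
ΔM = M_A − M_B = 12.604 − (-2.116) = 14.719; smaller M is more luminous → Star B.
L ratio = 10^(0.4 |ΔM|) = 10^5.888 = 772100

Star B is more luminous, by a factor of 772000.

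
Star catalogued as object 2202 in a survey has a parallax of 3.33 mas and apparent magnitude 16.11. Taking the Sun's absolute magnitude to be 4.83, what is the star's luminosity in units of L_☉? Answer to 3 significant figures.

d = 1/p = 1000/3.33 mas = 300.3 pc
M = m − 5 log₁₀ d + 5 = 16.11 − 5·2.4776 + 5 = 8.722
M − M_☉ = 8.722 − 4.83 = 3.892
L/L_☉ = 10^(−0.4 × 3.892) = 0.02774

L/L_☉ ≈ 0.0277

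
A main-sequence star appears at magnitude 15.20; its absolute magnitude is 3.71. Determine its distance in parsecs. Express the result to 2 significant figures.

d ≈ 2000 pc

Distance modulus: m − M = 15.20 − (3.71) = 11.490
m − M = 5 log₁₀ d − 5
log₁₀ d = (m − M)/5 + 1 = 3.2980
d = 10^3.2980 = 1986 pc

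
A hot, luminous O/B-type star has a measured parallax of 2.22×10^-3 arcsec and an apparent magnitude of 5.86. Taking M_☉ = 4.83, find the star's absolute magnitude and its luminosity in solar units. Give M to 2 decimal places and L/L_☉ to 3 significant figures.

d = 1/p = 1/2.22×10^-3″ = 450.5 pc
M = m − 5 log₁₀ d + 5 = 5.86 − 5·2.6536 + 5 = -2.408
M − M_☉ = -2.408 − 4.83 = -7.238
L/L_☉ = 10^(−0.4 × -7.238) = 785.8

M ≈ -2.41; L/L_☉ ≈ 786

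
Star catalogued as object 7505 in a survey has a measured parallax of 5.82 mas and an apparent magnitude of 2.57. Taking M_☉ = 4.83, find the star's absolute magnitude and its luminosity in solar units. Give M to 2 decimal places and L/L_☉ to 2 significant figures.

M ≈ -3.61; L/L_☉ ≈ 2400

d = 1/p = 1000/5.82 mas = 171.8 pc
M = m − 5 log₁₀ d + 5 = 2.57 − 5·2.2351 + 5 = -3.605
M − M_☉ = -3.605 − 4.83 = -8.435
L/L_☉ = 10^(−0.4 × -8.435) = 2367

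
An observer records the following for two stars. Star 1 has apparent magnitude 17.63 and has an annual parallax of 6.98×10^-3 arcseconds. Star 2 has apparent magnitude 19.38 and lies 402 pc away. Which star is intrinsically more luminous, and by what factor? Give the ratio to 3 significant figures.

Star 1: d = 1/p = 1/6.98×10^-3″ = 143.3 pc
Star 1: M = m − 5 log₁₀ d + 5 = 17.63 − 5·2.1561 + 5 = 11.849
Star 2: M = m − 5 log₁₀ d + 5 = 19.38 − 5·2.6042 + 5 = 11.359
ΔM = M_1 − M_2 = 11.849 − (11.359) = 0.490; smaller M is more luminous → Star 2.
L ratio = 10^(0.4 |ΔM|) = 10^0.196 = 1.571

Star 2 is more luminous, by a factor of 1.57.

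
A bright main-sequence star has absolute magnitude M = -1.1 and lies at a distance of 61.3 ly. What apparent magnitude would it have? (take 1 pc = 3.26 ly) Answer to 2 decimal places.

m ≈ 0.27

d = 61.3 ly / 3.26 = 18.80 pc
m = M + 5 log₁₀ d − 5 = -1.1 + 5·1.2742 − 5 = 0.271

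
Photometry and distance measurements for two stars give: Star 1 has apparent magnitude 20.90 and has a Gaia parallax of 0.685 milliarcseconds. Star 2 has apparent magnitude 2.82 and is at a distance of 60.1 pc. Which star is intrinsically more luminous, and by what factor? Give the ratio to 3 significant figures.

Star 2 is more luminous, by a factor of 28900.

Star 1: p = 0.685 mas = 6.85×10^-4″ → d = 1/p = 1460 pc
Star 1: M = m − 5 log₁₀ d + 5 = 20.90 − 5·3.1643 + 5 = 10.078
Star 2: M = m − 5 log₁₀ d + 5 = 2.82 − 5·1.7789 + 5 = -1.074
ΔM = M_1 − M_2 = 10.078 − (-1.074) = 11.153; smaller M is more luminous → Star 2.
L ratio = 10^(0.4 |ΔM|) = 10^4.461 = 28920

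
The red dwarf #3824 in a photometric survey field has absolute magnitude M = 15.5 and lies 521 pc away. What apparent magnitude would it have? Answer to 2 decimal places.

m ≈ 24.08

m = M + 5 log₁₀ d − 5 = 15.5 + 5·2.7168 − 5 = 24.084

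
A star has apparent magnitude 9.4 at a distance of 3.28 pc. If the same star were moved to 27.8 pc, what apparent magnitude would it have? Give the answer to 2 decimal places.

Flux ∝ 1/d², so Δm = 5 log₁₀(d₂/d₁) = 5 log₁₀(27.8/3.28) = 4.641
m₂ = m₁ + Δm = 9.4 + (4.641) = 14.041

m ≈ 14.04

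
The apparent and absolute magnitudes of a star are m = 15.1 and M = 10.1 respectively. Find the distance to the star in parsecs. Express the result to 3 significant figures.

μ = m − M = 5.000
m − M = 5 log₁₀ d − 5
log₁₀ d = (m − M)/5 + 1 = 2.0000
d = 10^2.0000 = 100.0 pc

d ≈ 100 pc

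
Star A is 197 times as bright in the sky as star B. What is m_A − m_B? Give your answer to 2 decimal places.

m_A − m_B ≈ -5.74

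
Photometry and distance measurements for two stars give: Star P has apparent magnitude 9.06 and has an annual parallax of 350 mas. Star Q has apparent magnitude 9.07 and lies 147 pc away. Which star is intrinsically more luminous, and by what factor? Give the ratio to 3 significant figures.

Star Q is more luminous, by a factor of 2620.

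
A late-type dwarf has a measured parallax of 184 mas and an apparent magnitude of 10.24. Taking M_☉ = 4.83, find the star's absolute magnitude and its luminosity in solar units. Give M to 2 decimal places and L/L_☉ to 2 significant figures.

M ≈ 11.56; L/L_☉ ≈ 2.0×10^-3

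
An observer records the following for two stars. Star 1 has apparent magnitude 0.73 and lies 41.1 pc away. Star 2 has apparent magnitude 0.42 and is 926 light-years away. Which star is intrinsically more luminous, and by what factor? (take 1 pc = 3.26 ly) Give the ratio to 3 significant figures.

Star 2 is more luminous, by a factor of 63.5.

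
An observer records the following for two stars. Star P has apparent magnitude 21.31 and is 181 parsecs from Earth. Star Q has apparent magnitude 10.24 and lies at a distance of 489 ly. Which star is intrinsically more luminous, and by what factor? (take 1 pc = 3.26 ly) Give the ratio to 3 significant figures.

Star Q is more luminous, by a factor of 18400.

Star P: M = m − 5 log₁₀ d + 5 = 21.31 − 5·2.2577 + 5 = 15.022
Star Q: d = 489 ly / 3.26 = 150.0 pc
Star Q: M = m − 5 log₁₀ d + 5 = 10.24 − 5·2.1761 + 5 = 4.360
ΔM = M_P − M_Q = 15.022 − (4.360) = 10.662; smaller M is more luminous → Star Q.
L ratio = 10^(0.4 |ΔM|) = 10^4.265 = 18400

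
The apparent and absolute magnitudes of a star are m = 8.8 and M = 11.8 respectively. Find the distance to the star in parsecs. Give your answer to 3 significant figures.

μ = m − M = -3.000
m − M = 5 log₁₀ d − 5
log₁₀ d = (m − M)/5 + 1 = 0.4000
d = 10^0.4000 = 2.512 pc

d ≈ 2.51 pc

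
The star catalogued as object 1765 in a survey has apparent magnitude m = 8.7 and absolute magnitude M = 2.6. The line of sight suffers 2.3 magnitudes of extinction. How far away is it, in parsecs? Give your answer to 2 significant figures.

m − M = 5 log₁₀(d/10 pc) + A  ⇒  8.7 − (2.6) − 2.3 = 5 log₁₀(d/10)
3.800 = 5 log₁₀(d/10)
log₁₀ d = (m − M − A)/5 + 1 = 1.7600
d = 10^1.7600 = 57.54 pc

d ≈ 58 pc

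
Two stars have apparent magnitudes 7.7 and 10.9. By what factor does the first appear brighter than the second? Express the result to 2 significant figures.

19

Magnitude difference = -3.2
Flux ratio = 10^(−0.4 Δm) = 10^(−0.4 × -3.2) = 10^1.280 = 19.05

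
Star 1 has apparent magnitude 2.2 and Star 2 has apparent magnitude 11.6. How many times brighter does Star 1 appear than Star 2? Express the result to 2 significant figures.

Magnitude difference = -9.4
Flux ratio = 10^(−0.4 Δm) = 10^(−0.4 × -9.4) = 10^3.760 = 5754

5800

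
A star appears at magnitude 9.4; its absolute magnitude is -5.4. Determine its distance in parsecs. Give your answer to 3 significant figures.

d ≈ 9120 pc

Distance modulus: m − M = 9.4 − (-5.4) = 14.800
m − M = 5 log₁₀ d − 5
log₁₀ d = (m − M)/5 + 1 = 3.9600
d = 10^3.9600 = 9120 pc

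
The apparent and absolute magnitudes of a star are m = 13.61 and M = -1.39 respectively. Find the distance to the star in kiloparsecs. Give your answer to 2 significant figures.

μ = m − M = 15.000
m − M = 5 log₁₀ d − 5
log₁₀ d = (m − M)/5 + 1 = 4.0000
d = 10^4.0000 = 10000 pc
= 10.00 kpc

d ≈ 10 kpc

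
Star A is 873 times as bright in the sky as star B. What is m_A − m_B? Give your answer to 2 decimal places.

m_A − m_B ≈ -7.35

Pogson: Δm = −2.5 log₁₀(ratio) = −2.5 log₁₀(873) = −2.5 × 2.9410 = -7.353
Star A is brighter, so it has the smaller magnitude: the difference is negative.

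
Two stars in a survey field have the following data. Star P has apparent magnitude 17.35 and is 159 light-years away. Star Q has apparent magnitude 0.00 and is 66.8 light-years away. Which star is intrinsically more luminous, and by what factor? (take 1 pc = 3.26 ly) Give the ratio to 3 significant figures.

Star Q is more luminous, by a factor of 1.54×10^6.

Star P: d = 159 ly / 3.26 = 48.77 pc
Star P: M = m − 5 log₁₀ d + 5 = 17.35 − 5·1.6882 + 5 = 13.909
Star Q: d = 66.8 ly / 3.26 = 20.49 pc
Star Q: M = m − 5 log₁₀ d + 5 = 0.00 − 5·1.3116 + 5 = -1.558
ΔM = M_P − M_Q = 13.909 − (-1.558) = 15.467; smaller M is more luminous → Star Q.
L ratio = 10^(0.4 |ΔM|) = 10^6.187 = 1.537×10^6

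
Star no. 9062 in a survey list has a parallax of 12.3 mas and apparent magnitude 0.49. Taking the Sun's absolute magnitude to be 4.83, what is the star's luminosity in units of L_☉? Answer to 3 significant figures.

d = 1/p = 1000/12.3 mas = 81.30 pc
M = m − 5 log₁₀ d + 5 = 0.49 − 5·1.9101 + 5 = -4.060
M − M_☉ = -4.060 − 4.83 = -8.890
L/L_☉ = 10^(−0.4 × -8.890) = 3599

L/L_☉ ≈ 3600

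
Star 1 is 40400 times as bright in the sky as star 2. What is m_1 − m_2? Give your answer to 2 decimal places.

m_1 − m_2 ≈ -11.52

Pogson: Δm = −2.5 log₁₀(ratio) = −2.5 log₁₀(40400) = −2.5 × 4.6064 = -11.516
Star 1 is brighter, so it has the smaller magnitude: the difference is negative.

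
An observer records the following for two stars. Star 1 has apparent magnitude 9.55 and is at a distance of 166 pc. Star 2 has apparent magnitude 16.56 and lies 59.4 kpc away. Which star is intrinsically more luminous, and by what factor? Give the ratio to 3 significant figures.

Star 1: M = m − 5 log₁₀ d + 5 = 9.55 − 5·2.2201 + 5 = 3.449
Star 2: d = 59.4 kpc = 59400 pc
Star 2: M = m − 5 log₁₀ d + 5 = 16.56 − 5·4.7738 + 5 = -2.309
ΔM = M_1 − M_2 = 3.449 − (-2.309) = 5.758; smaller M is more luminous → Star 2.
L ratio = 10^(0.4 |ΔM|) = 10^2.303 = 201.1

Star 2 is more luminous, by a factor of 201.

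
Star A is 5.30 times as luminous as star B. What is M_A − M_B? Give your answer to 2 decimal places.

M_A − M_B ≈ -1.81

Pogson: ΔM = −2.5 log₁₀(ratio) = −2.5 log₁₀(5.30) = −2.5 × 0.7243 = -1.811
Star A is brighter, so it has the smaller magnitude: the difference is negative.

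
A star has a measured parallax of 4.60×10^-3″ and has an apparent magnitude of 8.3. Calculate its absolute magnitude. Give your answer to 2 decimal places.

M ≈ 1.61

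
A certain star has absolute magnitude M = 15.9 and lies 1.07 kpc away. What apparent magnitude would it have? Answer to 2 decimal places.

m ≈ 26.05

d = 1.07 kpc = 1070 pc
m = M + 5 log₁₀ d − 5 = 15.9 + 5·3.0294 − 5 = 26.047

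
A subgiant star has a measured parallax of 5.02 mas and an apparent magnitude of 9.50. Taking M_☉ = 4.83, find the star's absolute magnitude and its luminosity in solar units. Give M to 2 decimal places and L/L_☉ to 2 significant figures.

M ≈ 3.00; L/L_☉ ≈ 5.4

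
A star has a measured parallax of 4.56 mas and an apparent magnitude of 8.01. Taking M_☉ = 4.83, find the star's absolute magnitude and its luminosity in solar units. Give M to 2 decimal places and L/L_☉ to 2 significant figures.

d = 1/p = 1000/4.56 mas = 219.3 pc
M = m − 5 log₁₀ d + 5 = 8.01 − 5·2.3410 + 5 = 1.305
M − M_☉ = 1.305 − 4.83 = -3.525
L/L_☉ = 10^(−0.4 × -3.525) = 25.71

M ≈ 1.30; L/L_☉ ≈ 26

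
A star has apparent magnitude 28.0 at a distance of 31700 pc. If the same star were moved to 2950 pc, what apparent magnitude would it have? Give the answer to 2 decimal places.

Flux ∝ 1/d², so Δm = 5 log₁₀(d₂/d₁) = 5 log₁₀(2950/31700) = -5.156
m₂ = m₁ + Δm = 28.0 + (-5.156) = 22.844

m ≈ 22.84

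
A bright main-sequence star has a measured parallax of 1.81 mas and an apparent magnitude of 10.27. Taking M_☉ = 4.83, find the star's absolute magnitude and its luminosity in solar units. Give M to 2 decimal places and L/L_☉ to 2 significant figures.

d = 1/p = 1000/1.81 mas = 552.5 pc
M = m − 5 log₁₀ d + 5 = 10.27 − 5·2.7423 + 5 = 1.558
M − M_☉ = 1.558 − 4.83 = -3.272
L/L_☉ = 10^(−0.4 × -3.272) = 20.35

M ≈ 1.56; L/L_☉ ≈ 20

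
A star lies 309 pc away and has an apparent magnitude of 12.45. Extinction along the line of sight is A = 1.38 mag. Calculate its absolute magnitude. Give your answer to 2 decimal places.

M ≈ 3.62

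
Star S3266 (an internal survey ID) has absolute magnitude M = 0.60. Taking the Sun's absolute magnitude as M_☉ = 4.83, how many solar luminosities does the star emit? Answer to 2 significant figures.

L/L_☉ ≈ 49

M − M_☉ = 0.60 − 4.83 = -4.230
L/L_☉ = 10^(−0.4 (M − M_☉)) = 10^1.692 = 49.20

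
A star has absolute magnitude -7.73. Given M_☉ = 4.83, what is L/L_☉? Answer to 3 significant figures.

L/L_☉ ≈ 106000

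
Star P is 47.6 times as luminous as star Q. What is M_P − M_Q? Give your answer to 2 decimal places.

M_P − M_Q ≈ -4.19

Pogson: ΔM = −2.5 log₁₀(ratio) = −2.5 log₁₀(47.6) = −2.5 × 1.6776 = -4.194
Star P is brighter, so it has the smaller magnitude: the difference is negative.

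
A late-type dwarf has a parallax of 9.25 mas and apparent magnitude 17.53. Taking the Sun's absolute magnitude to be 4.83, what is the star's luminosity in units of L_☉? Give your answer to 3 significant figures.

d = 1/p = 1000/9.25 mas = 108.1 pc
M = m − 5 log₁₀ d + 5 = 17.53 − 5·2.0339 + 5 = 12.361
M − M_☉ = 12.361 − 4.83 = 7.531
L/L_☉ = 10^(−0.4 × 7.531) = 9.721×10^-4

L/L_☉ ≈ 9.72×10^-4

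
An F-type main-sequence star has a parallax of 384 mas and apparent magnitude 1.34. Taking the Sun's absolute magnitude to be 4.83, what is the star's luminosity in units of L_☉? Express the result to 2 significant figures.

L/L_☉ ≈ 1.7

d = 1/p = 1000/384 mas = 2.604 pc
M = m − 5 log₁₀ d + 5 = 1.34 − 5·0.4157 + 5 = 4.262
M − M_☉ = 4.262 − 4.83 = -0.568
L/L_☉ = 10^(−0.4 × -0.568) = 1.688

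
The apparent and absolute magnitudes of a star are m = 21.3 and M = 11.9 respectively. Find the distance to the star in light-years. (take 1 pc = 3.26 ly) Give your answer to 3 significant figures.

μ = m − M = 9.400
m − M = 5 log₁₀ d − 5
log₁₀ d = (m − M)/5 + 1 = 2.8800
d = 10^2.8800 = 758.6 pc
= 2473 ly

d ≈ 2470 ly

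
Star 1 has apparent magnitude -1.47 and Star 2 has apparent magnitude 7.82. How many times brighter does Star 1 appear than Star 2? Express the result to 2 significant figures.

5200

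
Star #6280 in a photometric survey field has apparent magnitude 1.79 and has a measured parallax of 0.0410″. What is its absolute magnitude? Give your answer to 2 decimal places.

M ≈ -0.15

d = 1/p = 1/0.0410″ = 24.39 pc
5 log₁₀(d/10 pc) = 5 log₁₀(24.39) − 5 = 1.936
M = m − 5 log₁₀(d/10) = 1.79 − 1.936 = -0.146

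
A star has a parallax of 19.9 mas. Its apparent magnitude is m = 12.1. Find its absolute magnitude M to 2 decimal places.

M ≈ 8.59

p = 19.9 mas = 0.0199″ → d = 1/p = 50.25 pc
5 log₁₀(d/10 pc) = 5 log₁₀(50.25) − 5 = 3.506
M = m − 5 log₁₀(d/10) = 12.1 − 3.506 = 8.594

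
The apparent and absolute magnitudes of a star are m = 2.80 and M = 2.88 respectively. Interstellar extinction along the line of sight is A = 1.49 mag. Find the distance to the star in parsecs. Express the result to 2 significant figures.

m − M = 5 log₁₀(d/10 pc) + A  ⇒  2.80 − (2.88) − 1.49 = 5 log₁₀(d/10)
-1.570 = 5 log₁₀(d/10)
log₁₀ d = (m − M − A)/5 + 1 = 0.6860
d = 10^0.6860 = 4.853 pc

d ≈ 4.9 pc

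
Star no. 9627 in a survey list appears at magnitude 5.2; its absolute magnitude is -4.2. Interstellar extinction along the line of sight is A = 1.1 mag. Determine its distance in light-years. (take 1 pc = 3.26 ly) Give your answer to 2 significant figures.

d ≈ 1500 ly

m − M = 5 log₁₀(d/10 pc) + A  ⇒  5.2 − (-4.2) − 1.1 = 5 log₁₀(d/10)
8.300 = 5 log₁₀(d/10)
log₁₀ d = (m − M − A)/5 + 1 = 2.6600
d = 10^2.6600 = 457.1 pc
= 1490 ly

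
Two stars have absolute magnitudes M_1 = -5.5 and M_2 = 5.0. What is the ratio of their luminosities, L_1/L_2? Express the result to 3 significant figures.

L_1/L_2 ≈ 15800

ΔM = M_1 − M_2 = -10.5
L_1/L_2 = 10^(−0.4 ΔM) = 10^4.200 = 15850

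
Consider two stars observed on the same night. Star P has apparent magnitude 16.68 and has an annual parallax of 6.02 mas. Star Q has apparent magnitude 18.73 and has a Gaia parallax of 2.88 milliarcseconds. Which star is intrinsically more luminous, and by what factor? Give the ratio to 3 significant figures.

Star P: p = 6.02 mas = 6.02×10^-3″ → d = 1/p = 166.1 pc
Star P: M = m − 5 log₁₀ d + 5 = 16.68 − 5·2.2204 + 5 = 10.578
Star Q: p = 2.88 mas = 2.88×10^-3″ → d = 1/p = 347.2 pc
Star Q: M = m − 5 log₁₀ d + 5 = 18.73 − 5·2.5406 + 5 = 11.027
ΔM = M_P − M_Q = 10.578 − (11.027) = -0.449; smaller M is more luminous → Star P.
L ratio = 10^(0.4 |ΔM|) = 10^0.180 = 1.512

Star P is more luminous, by a factor of 1.51.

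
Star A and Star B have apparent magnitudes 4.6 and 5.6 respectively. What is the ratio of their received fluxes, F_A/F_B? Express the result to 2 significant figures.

F_A/F_B ≈ 2.5

Δm = 4.6 − (5.6) = -1.0
Flux ratio = 10^(−0.4 Δm) = 10^(−0.4 × -1.0) = 10^0.400 = 2.512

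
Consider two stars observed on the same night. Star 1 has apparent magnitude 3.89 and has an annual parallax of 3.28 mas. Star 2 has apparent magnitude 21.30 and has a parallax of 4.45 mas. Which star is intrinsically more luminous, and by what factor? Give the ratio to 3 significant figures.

Star 1 is more luminous, by a factor of 1.69×10^7.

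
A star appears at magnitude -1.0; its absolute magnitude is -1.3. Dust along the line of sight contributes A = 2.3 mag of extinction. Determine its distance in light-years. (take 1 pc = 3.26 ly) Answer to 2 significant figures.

d ≈ 13 ly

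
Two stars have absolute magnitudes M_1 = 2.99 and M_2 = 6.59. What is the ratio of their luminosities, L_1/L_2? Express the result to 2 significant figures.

L_1/L_2 ≈ 28

ΔM = M_1 − M_2 = -3.60
L_1/L_2 = 10^(−0.4 ΔM) = 10^1.440 = 27.54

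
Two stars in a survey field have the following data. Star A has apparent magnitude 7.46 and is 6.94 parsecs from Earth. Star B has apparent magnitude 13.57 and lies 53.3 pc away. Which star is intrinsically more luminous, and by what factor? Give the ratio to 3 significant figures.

Star A is more luminous, by a factor of 4.71.

Star A: M = m − 5 log₁₀ d + 5 = 7.46 − 5·0.8414 + 5 = 8.253
Star B: M = m − 5 log₁₀ d + 5 = 13.57 − 5·1.7267 + 5 = 9.936
ΔM = M_A − M_B = 8.253 − (9.936) = -1.683; smaller M is more luminous → Star A.
L ratio = 10^(0.4 |ΔM|) = 10^0.673 = 4.713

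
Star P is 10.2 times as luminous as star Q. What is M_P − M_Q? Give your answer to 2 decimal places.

M_P − M_Q ≈ -2.52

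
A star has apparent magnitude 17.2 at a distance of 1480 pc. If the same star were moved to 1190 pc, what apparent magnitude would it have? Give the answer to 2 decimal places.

m ≈ 16.73

Flux ∝ 1/d², so Δm = 5 log₁₀(d₂/d₁) = 5 log₁₀(1190/1480) = -0.474
m₂ = m₁ + Δm = 17.2 + (-0.474) = 16.726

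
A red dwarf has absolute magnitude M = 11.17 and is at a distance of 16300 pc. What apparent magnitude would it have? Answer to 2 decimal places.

m = M + 5 log₁₀ d − 5 = 11.17 + 5·4.2122 − 5 = 27.231

m ≈ 27.23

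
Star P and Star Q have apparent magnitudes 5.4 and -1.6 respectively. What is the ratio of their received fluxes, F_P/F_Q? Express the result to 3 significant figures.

F_P/F_Q ≈ 1.58×10^-3

Δm = 5.4 − (-1.6) = 7.0
Flux ratio = 10^(−0.4 Δm) = 10^(−0.4 × 7.0) = 10^-2.800 = 1.585×10^-3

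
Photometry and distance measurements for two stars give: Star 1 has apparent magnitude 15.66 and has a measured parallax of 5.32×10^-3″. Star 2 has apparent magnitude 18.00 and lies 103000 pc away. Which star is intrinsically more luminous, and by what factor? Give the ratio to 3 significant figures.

Star 2 is more luminous, by a factor of 34800.

Star 1: d = 1/p = 1/5.32×10^-3″ = 188.0 pc
Star 1: M = m − 5 log₁₀ d + 5 = 15.66 − 5·2.2741 + 5 = 9.290
Star 2: M = m − 5 log₁₀ d + 5 = 18.00 − 5·5.0128 + 5 = -2.064
ΔM = M_1 − M_2 = 9.290 − (-2.064) = 11.354; smaller M is more luminous → Star 2.
L ratio = 10^(0.4 |ΔM|) = 10^4.541 = 34790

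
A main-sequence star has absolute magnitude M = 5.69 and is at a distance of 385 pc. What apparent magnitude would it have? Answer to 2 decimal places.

m ≈ 13.62

m = M + 5 log₁₀ d − 5 = 5.69 + 5·2.5855 − 5 = 13.617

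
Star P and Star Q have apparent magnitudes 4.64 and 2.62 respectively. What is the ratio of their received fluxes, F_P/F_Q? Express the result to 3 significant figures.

Magnitude difference = 2.02
Flux ratio = 10^(−0.4 Δm) = 10^(−0.4 × 2.02) = 10^-0.808 = 0.1556

F_P/F_Q ≈ 0.156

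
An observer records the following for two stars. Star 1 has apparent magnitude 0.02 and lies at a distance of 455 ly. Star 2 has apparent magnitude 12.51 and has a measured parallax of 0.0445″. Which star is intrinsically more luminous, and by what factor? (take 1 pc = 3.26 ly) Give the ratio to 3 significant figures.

Star 1: d = 455 ly / 3.26 = 139.6 pc
Star 1: M = m − 5 log₁₀ d + 5 = 0.02 − 5·2.1448 + 5 = -5.704
Star 2: d = 1/p = 1/0.0445″ = 22.47 pc
Star 2: M = m − 5 log₁₀ d + 5 = 12.51 − 5·1.3516 + 5 = 10.752
ΔM = M_1 − M_2 = -5.704 − (10.752) = -16.456; smaller M is more luminous → Star 1.
L ratio = 10^(0.4 |ΔM|) = 10^6.582 = 3.822×10^6

Star 1 is more luminous, by a factor of 3.82×10^6.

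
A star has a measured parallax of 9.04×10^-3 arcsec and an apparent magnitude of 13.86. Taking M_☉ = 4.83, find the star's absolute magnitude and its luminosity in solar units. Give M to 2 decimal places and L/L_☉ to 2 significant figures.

d = 1/p = 1/9.04×10^-3″ = 110.6 pc
M = m − 5 log₁₀ d + 5 = 13.86 − 5·2.0438 + 5 = 8.641
M − M_☉ = 8.641 − 4.83 = 3.811
L/L_☉ = 10^(−0.4 × 3.811) = 0.02990

M ≈ 8.64; L/L_☉ ≈ 0.030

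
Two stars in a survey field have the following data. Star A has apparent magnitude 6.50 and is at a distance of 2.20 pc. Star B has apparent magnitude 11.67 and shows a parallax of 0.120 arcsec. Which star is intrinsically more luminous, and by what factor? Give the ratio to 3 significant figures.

Star A: M = m − 5 log₁₀ d + 5 = 6.50 − 5·0.3424 + 5 = 9.788
Star B: d = 1/p = 1/0.120″ = 8.333 pc
Star B: M = m − 5 log₁₀ d + 5 = 11.67 − 5·0.9208 + 5 = 12.066
ΔM = M_A − M_B = 9.788 − (12.066) = -2.278; smaller M is more luminous → Star A.
L ratio = 10^(0.4 |ΔM|) = 10^0.911 = 8.151

Star A is more luminous, by a factor of 8.15.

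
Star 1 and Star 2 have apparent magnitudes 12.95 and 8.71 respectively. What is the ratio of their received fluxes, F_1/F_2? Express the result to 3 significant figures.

F_1/F_2 ≈ 0.0201

Magnitude difference = 4.24
Flux ratio = 10^(−0.4 Δm) = 10^(−0.4 × 4.24) = 10^-1.696 = 0.02014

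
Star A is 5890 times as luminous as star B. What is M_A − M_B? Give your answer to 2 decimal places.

M_A − M_B ≈ -9.43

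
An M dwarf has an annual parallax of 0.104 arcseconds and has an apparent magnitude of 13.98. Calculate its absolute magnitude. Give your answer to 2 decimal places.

d = 1/p = 1/0.104″ = 9.615 pc
5 log₁₀(d/10 pc) = 5 log₁₀(9.615) − 5 = -0.085
M = m − 5 log₁₀(d/10) = 13.98 + 0.085 = 14.065

M ≈ 14.07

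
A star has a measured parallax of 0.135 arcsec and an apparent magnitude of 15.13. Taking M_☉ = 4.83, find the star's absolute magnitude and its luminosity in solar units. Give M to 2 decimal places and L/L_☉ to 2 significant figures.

M ≈ 15.78; L/L_☉ ≈ 4.2×10^-5

d = 1/p = 1/0.135″ = 7.407 pc
M = m − 5 log₁₀ d + 5 = 15.13 − 5·0.8697 + 5 = 15.782
M − M_☉ = 15.782 − 4.83 = 10.952
L/L_☉ = 10^(−0.4 × 10.952) = 4.162×10^-5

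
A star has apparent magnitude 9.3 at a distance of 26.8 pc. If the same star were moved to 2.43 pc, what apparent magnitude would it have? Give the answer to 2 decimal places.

Flux ∝ 1/d², so Δm = 5 log₁₀(d₂/d₁) = 5 log₁₀(2.43/26.8) = -5.213
m₂ = m₁ + Δm = 9.3 + (-5.213) = 4.087

m ≈ 4.09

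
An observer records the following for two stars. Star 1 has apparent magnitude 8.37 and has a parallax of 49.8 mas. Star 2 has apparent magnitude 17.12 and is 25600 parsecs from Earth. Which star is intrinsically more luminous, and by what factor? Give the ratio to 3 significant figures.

Star 2 is more luminous, by a factor of 514.

Star 1: p = 49.8 mas = 0.0498″ → d = 1/p = 20.08 pc
Star 1: M = m − 5 log₁₀ d + 5 = 8.37 − 5·1.3028 + 5 = 6.856
Star 2: M = m − 5 log₁₀ d + 5 = 17.12 − 5·4.4082 + 5 = 0.079
ΔM = M_1 − M_2 = 6.856 − (0.079) = 6.777; smaller M is more luminous → Star 2.
L ratio = 10^(0.4 |ΔM|) = 10^2.711 = 514.0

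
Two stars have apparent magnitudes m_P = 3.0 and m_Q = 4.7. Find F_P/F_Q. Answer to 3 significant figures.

Magnitude difference = -1.7
Flux ratio = 10^(−0.4 Δm) = 10^(−0.4 × -1.7) = 10^0.680 = 4.786

F_P/F_Q ≈ 4.79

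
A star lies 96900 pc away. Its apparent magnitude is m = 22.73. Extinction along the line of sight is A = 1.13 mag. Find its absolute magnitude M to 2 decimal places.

5 log₁₀(d/10 pc) = 5 log₁₀(96900) − 5 = 19.932
M = m − 5 log₁₀(d/10) − A = 22.73 − 19.932 − 1.13 = 1.668

M ≈ 1.67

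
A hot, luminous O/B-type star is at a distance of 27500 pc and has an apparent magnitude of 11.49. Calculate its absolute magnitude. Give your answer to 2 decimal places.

5 log₁₀(d/10 pc) = 5 log₁₀(27500) − 5 = 17.197
M = m − 5 log₁₀(d/10) = 11.49 − 17.197 = -5.707

M ≈ -5.71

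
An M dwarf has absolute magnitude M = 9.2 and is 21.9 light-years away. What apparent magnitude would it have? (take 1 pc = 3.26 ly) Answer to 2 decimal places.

d = 21.9 ly / 3.26 = 6.718 pc
m = M + 5 log₁₀ d − 5 = 9.2 + 5·0.8272 − 5 = 8.336

m ≈ 8.34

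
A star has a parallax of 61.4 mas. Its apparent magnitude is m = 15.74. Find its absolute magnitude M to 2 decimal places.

M ≈ 14.68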